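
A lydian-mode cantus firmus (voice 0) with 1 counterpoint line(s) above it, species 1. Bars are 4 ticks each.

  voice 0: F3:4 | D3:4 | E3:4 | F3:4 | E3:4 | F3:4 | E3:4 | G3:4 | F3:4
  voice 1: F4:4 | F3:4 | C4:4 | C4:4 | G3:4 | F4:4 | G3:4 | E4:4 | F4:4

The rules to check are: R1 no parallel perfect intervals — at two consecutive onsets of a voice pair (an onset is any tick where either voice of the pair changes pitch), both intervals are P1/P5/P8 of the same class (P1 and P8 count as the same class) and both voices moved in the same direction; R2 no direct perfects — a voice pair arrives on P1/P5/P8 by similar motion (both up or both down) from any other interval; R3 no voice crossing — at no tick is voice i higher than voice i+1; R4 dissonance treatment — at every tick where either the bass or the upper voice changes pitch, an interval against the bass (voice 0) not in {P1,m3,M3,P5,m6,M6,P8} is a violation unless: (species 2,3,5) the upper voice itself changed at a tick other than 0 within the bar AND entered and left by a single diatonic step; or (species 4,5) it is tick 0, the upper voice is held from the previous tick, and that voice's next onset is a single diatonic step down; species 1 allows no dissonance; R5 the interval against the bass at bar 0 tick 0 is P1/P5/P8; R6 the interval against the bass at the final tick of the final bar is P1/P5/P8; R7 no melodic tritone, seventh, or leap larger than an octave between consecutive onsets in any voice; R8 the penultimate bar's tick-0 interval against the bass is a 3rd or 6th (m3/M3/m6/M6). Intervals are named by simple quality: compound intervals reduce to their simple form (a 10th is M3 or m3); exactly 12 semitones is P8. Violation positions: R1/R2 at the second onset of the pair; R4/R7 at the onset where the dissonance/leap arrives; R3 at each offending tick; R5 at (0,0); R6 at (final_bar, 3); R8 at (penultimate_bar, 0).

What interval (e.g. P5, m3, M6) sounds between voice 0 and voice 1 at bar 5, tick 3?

P8

voice 0=F3 voice 1=F4 -> P8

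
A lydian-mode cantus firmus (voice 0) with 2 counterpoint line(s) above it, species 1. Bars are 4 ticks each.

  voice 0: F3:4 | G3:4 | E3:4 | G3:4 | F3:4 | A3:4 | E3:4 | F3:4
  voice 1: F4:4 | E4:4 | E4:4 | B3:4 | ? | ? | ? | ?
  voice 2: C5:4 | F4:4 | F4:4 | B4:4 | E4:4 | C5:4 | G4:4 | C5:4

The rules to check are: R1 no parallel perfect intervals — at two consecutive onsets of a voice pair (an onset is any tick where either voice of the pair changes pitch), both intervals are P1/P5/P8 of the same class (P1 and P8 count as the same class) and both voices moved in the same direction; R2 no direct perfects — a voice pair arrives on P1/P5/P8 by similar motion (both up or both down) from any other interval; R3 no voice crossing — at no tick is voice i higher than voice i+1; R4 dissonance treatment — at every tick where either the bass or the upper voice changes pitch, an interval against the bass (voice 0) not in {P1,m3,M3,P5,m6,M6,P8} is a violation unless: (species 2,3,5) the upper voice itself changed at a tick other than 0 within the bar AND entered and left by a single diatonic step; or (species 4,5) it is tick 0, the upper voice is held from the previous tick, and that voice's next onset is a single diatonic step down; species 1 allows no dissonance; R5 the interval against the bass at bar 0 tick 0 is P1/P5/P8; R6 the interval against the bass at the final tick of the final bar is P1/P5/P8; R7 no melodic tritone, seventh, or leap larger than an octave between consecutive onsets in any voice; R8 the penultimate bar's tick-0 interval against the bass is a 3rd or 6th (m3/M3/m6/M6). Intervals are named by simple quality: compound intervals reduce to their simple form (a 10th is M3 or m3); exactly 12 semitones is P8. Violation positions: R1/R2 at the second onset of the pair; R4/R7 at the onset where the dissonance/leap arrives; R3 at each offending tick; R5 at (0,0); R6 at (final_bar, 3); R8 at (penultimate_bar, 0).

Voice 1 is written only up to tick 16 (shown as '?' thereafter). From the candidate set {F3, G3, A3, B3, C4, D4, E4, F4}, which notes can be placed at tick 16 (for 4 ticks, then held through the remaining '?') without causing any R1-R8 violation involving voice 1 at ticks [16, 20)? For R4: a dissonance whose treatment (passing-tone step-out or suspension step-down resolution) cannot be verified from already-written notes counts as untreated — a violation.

F3: violates R2,R7
G3: violates R4
A3: violates R2
B3: violates R4
C4: legal
D4: legal
E4: violates R4
F4: violates R3,R7

{C4, D4}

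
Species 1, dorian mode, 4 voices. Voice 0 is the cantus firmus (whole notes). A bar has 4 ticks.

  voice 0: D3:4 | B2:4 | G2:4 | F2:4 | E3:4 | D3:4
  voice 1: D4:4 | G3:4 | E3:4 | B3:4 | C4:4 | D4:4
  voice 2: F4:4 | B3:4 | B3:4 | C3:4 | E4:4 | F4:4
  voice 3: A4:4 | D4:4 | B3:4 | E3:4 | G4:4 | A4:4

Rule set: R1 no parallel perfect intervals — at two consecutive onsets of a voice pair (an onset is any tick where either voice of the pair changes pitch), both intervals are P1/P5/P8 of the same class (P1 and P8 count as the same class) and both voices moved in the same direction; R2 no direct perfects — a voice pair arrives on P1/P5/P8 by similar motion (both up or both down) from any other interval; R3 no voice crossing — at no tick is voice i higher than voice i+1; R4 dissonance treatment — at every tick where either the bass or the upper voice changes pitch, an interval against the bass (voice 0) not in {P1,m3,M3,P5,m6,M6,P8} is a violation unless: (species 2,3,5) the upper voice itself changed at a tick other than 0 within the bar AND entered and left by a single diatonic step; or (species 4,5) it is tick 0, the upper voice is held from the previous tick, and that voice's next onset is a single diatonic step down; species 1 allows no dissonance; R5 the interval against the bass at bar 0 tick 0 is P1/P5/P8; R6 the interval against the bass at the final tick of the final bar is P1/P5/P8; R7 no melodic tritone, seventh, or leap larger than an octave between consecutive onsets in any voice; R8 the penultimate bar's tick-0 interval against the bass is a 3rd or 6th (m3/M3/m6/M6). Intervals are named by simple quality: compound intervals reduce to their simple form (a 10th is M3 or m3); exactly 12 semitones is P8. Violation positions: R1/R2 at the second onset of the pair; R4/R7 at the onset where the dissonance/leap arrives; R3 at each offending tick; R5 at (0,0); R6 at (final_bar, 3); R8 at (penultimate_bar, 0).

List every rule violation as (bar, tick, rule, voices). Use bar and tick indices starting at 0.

bar 0: v0=D3 v1=D4 v2=F4 v3=A4 downbeat P5
bar 1: v0=B2 v1=G3 v2=B3 v3=D4 downbeat m3
bar 2: v0=G2 v1=E3 v2=B3 v3=B3 downbeat M3
bar 3: v0=F2 v1=B3 v2=C3 v3=E3 downbeat M7
bar 4: v0=E3 v1=C4 v2=E4 v3=G4 downbeat m3
bar 5: v0=D3 v1=D4 v2=F4 v3=A4 downbeat P5
  -> R5 @ bar 0 tick 0 v(0, 2): opens on m3
  -> R1 @ bar 1 tick 0 v(1, 3): D4/A4 P5 -> G3/D4 P5 similar
  -> R2 @ bar 1 tick 0 v(0, 2): D3/F4 m3 -> B2/B3 P8 similar
  -> R7 @ bar 1 tick 0 v(2,): F4->B3 leap 6st
  -> R1 @ bar 2 tick 0 v(1, 3): G3/D4 P5 -> E3/B3 P5 similar
  -> R2 @ bar 3 tick 0 v(0, 2): G2/B3 M3 -> F2/C3 P5 similar
  -> R3 @ bar 3 tick 0 v(1, 2): B3 above C3
  -> R4 @ bar 3 tick 0 v(0, 1): F2/B3 TT untreated
  -> R4 @ bar 3 tick 0 v(0, 3): F2/E3 M7 untreated
  -> R7 @ bar 3 tick 0 v(2,): B3->C3 leap 11st
  -> R3 @ bar 3 tick 1 v(1, 2): B3 above C3
  -> R3 @ bar 3 tick 2 v(1, 2): B3 above C3
  -> R3 @ bar 3 tick 3 v(1, 2): B3 above C3
  -> R1 @ bar 4 tick 0 v(1, 3): B3/E3 P5 -> C4/G4 P5 similar
  -> R2 @ bar 4 tick 0 v(0, 2): F2/C3 P5 -> E3/E4 P8 similar
  -> R7 @ bar 4 tick 0 v(0,): F2->E3 leap 11st
  -> R7 @ bar 4 tick 0 v(2,): C3->E4 leap 16st
  -> R7 @ bar 4 tick 0 v(3,): E3->G4 leap 15st
  -> R8 @ bar 4 tick 0 v(0, 2): penult P8 not 3rd/6th
  -> R1 @ bar 5 tick 0 v(1, 3): C4/G4 P5 -> D4/A4 P5 similar
  -> R6 @ bar 5 tick 3 v(0, 2): closes on m3

(0, 0, R5, (0, 2))
(1, 0, R1, (1, 3))
(1, 0, R2, (0, 2))
(1, 0, R7, (2,))
(2, 0, R1, (1, 3))
(3, 0, R2, (0, 2))
(3, 0, R3, (1, 2))
(3, 0, R4, (0, 1))
(3, 0, R4, (0, 3))
(3, 0, R7, (2,))
(3, 1, R3, (1, 2))
(3, 2, R3, (1, 2))
(3, 3, R3, (1, 2))
(4, 0, R1, (1, 3))
(4, 0, R2, (0, 2))
(4, 0, R7, (0,))
(4, 0, R7, (2,))
(4, 0, R7, (3,))
(4, 0, R8, (0, 2))
(5, 0, R1, (1, 3))
(5, 3, R6, (0, 2))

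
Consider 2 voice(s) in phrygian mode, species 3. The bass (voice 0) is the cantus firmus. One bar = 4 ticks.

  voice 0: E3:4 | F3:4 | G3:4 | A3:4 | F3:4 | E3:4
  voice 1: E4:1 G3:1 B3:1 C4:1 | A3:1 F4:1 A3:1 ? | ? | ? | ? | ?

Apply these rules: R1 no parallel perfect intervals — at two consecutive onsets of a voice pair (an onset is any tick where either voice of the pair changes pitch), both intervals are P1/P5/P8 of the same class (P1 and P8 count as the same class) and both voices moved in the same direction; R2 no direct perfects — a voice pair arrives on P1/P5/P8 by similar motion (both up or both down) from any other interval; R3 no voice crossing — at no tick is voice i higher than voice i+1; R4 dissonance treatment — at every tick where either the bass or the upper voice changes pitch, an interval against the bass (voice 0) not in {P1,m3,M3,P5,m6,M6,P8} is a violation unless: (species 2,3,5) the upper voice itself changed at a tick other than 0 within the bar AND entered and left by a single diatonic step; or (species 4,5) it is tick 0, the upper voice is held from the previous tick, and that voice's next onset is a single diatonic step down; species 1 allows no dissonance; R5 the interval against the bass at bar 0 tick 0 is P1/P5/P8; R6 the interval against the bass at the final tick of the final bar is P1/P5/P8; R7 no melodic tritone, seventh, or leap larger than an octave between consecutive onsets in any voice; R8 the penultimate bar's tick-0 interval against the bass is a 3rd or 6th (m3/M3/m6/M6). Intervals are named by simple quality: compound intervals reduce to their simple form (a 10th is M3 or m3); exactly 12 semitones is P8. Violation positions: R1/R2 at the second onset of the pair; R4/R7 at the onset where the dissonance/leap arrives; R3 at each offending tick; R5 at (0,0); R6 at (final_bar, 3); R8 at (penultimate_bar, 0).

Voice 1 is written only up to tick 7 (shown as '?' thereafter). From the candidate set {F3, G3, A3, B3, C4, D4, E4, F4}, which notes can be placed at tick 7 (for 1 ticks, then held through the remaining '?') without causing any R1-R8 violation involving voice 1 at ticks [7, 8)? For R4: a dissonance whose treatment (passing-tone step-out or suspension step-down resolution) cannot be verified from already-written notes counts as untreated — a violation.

F3: legal
G3: violates R4
A3: legal
B3: violates R4
C4: legal
D4: legal
E4: violates R4
F4: legal

{A3, C4, D4, F3, F4}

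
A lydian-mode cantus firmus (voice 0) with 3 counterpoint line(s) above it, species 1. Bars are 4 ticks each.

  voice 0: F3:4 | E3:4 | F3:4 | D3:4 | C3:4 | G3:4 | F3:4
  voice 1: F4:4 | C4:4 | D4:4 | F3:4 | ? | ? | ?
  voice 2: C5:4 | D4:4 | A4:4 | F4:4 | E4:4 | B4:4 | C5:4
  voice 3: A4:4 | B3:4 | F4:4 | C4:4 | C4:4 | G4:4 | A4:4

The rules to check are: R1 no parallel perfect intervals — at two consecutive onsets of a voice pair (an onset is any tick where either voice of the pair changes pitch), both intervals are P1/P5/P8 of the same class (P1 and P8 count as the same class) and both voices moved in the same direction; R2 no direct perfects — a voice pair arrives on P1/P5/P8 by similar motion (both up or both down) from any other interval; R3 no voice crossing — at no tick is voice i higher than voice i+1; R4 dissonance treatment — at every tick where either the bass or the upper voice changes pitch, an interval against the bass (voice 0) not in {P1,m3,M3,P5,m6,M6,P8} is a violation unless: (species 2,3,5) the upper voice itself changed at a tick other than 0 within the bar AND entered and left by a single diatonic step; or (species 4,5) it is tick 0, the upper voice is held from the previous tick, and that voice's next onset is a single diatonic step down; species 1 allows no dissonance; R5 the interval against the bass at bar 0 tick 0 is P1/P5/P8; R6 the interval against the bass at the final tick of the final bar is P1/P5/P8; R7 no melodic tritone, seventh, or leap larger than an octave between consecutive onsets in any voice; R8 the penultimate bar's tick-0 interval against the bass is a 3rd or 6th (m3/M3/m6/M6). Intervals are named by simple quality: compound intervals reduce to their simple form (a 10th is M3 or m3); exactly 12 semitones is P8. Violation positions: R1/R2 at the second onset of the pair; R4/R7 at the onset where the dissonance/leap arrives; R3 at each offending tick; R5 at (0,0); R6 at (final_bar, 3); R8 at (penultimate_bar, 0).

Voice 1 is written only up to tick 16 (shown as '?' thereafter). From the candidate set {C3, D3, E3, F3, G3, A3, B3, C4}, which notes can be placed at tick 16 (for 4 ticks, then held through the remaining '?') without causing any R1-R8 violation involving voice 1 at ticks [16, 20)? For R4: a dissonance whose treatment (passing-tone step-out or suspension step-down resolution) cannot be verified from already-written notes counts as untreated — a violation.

C3: violates R2
D3: violates R4
E3: violates R1
F3: violates R4
G3: legal
A3: legal
B3: violates R4,R7
C4: legal

{A3, C4, G3}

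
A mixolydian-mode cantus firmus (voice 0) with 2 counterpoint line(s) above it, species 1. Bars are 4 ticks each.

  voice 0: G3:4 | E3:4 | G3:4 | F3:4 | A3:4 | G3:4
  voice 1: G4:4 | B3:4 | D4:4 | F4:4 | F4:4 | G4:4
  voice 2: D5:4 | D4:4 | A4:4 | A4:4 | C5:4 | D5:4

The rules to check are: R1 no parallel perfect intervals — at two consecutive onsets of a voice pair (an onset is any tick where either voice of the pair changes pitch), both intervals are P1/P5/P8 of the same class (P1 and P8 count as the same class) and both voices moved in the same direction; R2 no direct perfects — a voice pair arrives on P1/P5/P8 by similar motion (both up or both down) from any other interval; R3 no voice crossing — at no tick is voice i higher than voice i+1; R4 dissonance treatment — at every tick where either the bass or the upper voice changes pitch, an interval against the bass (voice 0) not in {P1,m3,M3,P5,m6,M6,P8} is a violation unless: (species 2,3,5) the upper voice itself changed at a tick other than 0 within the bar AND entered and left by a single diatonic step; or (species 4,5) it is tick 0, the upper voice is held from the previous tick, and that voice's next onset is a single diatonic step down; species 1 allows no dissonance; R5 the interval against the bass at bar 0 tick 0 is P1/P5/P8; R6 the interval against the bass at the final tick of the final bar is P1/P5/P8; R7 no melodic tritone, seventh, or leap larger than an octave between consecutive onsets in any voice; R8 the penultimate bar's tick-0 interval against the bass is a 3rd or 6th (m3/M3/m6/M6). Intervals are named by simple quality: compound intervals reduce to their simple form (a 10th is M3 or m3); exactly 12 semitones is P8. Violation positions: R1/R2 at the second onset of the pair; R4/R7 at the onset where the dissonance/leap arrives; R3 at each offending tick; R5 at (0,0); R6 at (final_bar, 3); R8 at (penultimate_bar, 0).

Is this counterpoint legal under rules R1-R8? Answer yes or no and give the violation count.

No (6 violations)

bar 0: v0=G3 v1=G4 v2=D5 (P5)
bar 1: v0=E3 v1=B3 v2=D4 (m7)
bar 2: v0=G3 v1=D4 v2=A4 (M2)
bar 3: v0=F3 v1=F4 v2=A4 (M3)
bar 4: v0=A3 v1=F4 v2=C5 (m3)
bar 5: v0=G3 v1=G4 v2=D5 (P5)
  R2 @ bar1.0: G3/G4 P8 -> E3/B3 P5 similar
  R4 @ bar1.0: E3/D4 m7 untreated
  R1 @ bar2.0: E3/B3 P5 -> G3/D4 P5 similar
  R2 @ bar2.0: B3/D4 m3 -> D4/A4 P5 similar
  R4 @ bar2.0: G3/A4 M2 untreated
  R1 @ bar5.0: F4/C5 P5 -> G4/D5 P5 similar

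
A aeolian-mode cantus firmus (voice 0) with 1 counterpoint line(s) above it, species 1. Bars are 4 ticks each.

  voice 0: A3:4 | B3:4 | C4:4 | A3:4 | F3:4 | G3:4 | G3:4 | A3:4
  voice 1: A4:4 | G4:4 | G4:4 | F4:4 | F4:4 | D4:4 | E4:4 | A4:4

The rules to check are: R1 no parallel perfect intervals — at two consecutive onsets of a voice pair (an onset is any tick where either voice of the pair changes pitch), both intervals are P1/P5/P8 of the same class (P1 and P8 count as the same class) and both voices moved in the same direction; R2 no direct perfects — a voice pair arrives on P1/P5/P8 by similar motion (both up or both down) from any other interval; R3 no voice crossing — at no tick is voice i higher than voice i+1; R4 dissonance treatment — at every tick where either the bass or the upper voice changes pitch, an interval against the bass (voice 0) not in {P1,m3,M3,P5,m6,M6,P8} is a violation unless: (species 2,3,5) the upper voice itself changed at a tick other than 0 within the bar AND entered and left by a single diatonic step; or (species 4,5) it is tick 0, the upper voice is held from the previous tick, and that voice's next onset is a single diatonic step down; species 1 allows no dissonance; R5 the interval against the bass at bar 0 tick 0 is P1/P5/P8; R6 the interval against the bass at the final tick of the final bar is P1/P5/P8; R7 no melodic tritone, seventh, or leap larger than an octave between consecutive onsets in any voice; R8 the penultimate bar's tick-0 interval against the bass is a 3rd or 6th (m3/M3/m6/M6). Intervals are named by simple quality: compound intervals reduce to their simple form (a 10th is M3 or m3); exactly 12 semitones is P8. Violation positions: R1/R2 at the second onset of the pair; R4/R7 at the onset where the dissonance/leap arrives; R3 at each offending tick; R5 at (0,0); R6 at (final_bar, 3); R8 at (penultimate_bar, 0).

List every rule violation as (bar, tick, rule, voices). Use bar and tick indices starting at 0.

bar 0: v0=A3 v1=A4 downbeat P8
bar 1: v0=B3 v1=G4 downbeat m6
bar 2: v0=C4 v1=G4 downbeat P5
bar 3: v0=A3 v1=F4 downbeat m6
bar 4: v0=F3 v1=F4 downbeat P8
bar 5: v0=G3 v1=D4 downbeat P5
bar 6: v0=G3 v1=E4 downbeat M6
bar 7: v0=A3 v1=A4 downbeat P8
  -> R2 @ bar 7 tick 0 v(0, 1): G3/E4 M6 -> A3/A4 P8 similar

(7, 0, R2, (0, 1))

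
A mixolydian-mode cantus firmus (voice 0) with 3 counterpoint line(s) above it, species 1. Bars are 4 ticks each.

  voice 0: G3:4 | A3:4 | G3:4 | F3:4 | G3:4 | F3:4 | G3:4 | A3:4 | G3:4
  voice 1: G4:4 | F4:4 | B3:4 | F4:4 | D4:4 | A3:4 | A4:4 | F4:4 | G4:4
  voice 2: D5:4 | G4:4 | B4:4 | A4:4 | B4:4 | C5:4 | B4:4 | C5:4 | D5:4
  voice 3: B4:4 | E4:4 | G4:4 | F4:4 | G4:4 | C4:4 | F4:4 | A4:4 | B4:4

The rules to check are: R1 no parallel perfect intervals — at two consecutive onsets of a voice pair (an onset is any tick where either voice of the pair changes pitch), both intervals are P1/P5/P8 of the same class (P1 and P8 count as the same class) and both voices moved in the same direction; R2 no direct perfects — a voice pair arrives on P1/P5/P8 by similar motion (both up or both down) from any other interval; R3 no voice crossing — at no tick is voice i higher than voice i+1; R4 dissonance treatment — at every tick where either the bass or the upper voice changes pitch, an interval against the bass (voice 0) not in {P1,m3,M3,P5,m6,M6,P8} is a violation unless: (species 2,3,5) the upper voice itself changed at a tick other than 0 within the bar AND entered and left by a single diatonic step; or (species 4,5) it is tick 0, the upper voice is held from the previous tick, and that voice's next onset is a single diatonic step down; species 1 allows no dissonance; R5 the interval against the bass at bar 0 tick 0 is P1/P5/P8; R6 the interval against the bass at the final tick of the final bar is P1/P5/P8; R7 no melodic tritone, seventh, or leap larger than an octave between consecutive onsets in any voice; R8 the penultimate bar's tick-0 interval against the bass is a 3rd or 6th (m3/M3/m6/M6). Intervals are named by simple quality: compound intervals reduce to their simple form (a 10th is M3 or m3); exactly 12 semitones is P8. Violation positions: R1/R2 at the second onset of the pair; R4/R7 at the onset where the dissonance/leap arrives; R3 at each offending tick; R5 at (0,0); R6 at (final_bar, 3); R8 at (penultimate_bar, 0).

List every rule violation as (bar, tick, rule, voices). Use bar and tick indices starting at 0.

(0, 0, R3, (2, 3))
(0, 0, R5, (0, 3))
(0, 1, R3, (2, 3))
(0, 2, R3, (2, 3))
(0, 3, R3, (2, 3))
(1, 0, R3, (2, 3))
(1, 0, R4, (0, 2))
(1, 1, R3, (2, 3))
(1, 2, R3, (2, 3))
(1, 3, R3, (2, 3))
(2, 0, R3, (2, 3))
(2, 0, R7, (1,))
(2, 1, R3, (2, 3))
(2, 2, R3, (2, 3))
(2, 3, R3, (2, 3))
(3, 0, R1, (0, 3))
(3, 0, R3, (2, 3))
(3, 0, R7, (1,))
(3, 1, R3, (2, 3))
(3, 2, R3, (2, 3))
(3, 3, R3, (2, 3))
(4, 0, R1, (0, 3))
(4, 0, R3, (2, 3))
(4, 1, R3, (2, 3))
(4, 2, R3, (2, 3))
(4, 3, R3, (2, 3))
(5, 0, R2, (0, 3))
(5, 0, R3, (2, 3))
(5, 1, R3, (2, 3))
(5, 2, R3, (2, 3))
(5, 3, R3, (2, 3))
(6, 0, R3, (2, 3))
(6, 0, R4, (0, 1))
(6, 0, R4, (0, 3))
(6, 1, R3, (2, 3))
(6, 2, R3, (2, 3))
(6, 3, R3, (2, 3))
(7, 0, R2, (0, 3))
(7, 0, R3, (2, 3))
(7, 0, R8, (0, 3))
(7, 1, R3, (2, 3))
(7, 2, R3, (2, 3))
(7, 3, R3, (2, 3))
(8, 0, R1, (1, 2))
(8, 0, R3, (2, 3))
(8, 1, R3, (2, 3))
(8, 2, R3, (2, 3))
(8, 3, R3, (2, 3))
(8, 3, R6, (0, 3))

bar 0: v0=G3 v1=G4 v2=D5 v3=B4 downbeat M3
bar 1: v0=A3 v1=F4 v2=G4 v3=E4 downbeat P5
bar 2: v0=G3 v1=B3 v2=B4 v3=G4 downbeat P8
bar 3: v0=F3 v1=F4 v2=A4 v3=F4 downbeat P8
bar 4: v0=G3 v1=D4 v2=B4 v3=G4 downbeat P8
bar 5: v0=F3 v1=A3 v2=C5 v3=C4 downbeat P5
bar 6: v0=G3 v1=A4 v2=B4 v3=F4 downbeat m7
bar 7: v0=A3 v1=F4 v2=C5 v3=A4 downbeat P8
bar 8: v0=G3 v1=G4 v2=D5 v3=B4 downbeat M3
  -> R3 @ bar 0 tick 0 v(2, 3): D5 above B4
  -> R5 @ bar 0 tick 0 v(0, 3): opens on M3
  -> R3 @ bar 0 tick 1 v(2, 3): D5 above B4
  -> R3 @ bar 0 tick 2 v(2, 3): D5 above B4
  -> R3 @ bar 0 tick 3 v(2, 3): D5 above B4
  -> R3 @ bar 1 tick 0 v(2, 3): G4 above E4
  -> R4 @ bar 1 tick 0 v(0, 2): A3/G4 m7 untreated
  -> R3 @ bar 1 tick 1 v(2, 3): G4 above E4
  -> R3 @ bar 1 tick 2 v(2, 3): G4 above E4
  -> R3 @ bar 1 tick 3 v(2, 3): G4 above E4
  -> R3 @ bar 2 tick 0 v(2, 3): B4 above G4
  -> R7 @ bar 2 tick 0 v(1,): F4->B3 leap 6st
  -> R3 @ bar 2 tick 1 v(2, 3): B4 above G4
  -> R3 @ bar 2 tick 2 v(2, 3): B4 above G4
  -> R3 @ bar 2 tick 3 v(2, 3): B4 above G4
  -> R1 @ bar 3 tick 0 v(0, 3): G3/G4 P8 -> F3/F4 P8 similar
  -> R3 @ bar 3 tick 0 v(2, 3): A4 above F4
  -> R7 @ bar 3 tick 0 v(1,): B3->F4 leap 6st
  -> R3 @ bar 3 tick 1 v(2, 3): A4 above F4
  -> R3 @ bar 3 tick 2 v(2, 3): A4 above F4
  -> R3 @ bar 3 tick 3 v(2, 3): A4 above F4
  -> R1 @ bar 4 tick 0 v(0, 3): F3/F4 P8 -> G3/G4 P8 similar
  -> R3 @ bar 4 tick 0 v(2, 3): B4 above G4
  -> R3 @ bar 4 tick 1 v(2, 3): B4 above G4
  -> R3 @ bar 4 tick 2 v(2, 3): B4 above G4
  -> R3 @ bar 4 tick 3 v(2, 3): B4 above G4
  -> R2 @ bar 5 tick 0 v(0, 3): G3/G4 P8 -> F3/C4 P5 similar
  -> R3 @ bar 5 tick 0 v(2, 3): C5 above C4
  -> R3 @ bar 5 tick 1 v(2, 3): C5 above C4
  -> R3 @ bar 5 tick 2 v(2, 3): C5 above C4
  -> R3 @ bar 5 tick 3 v(2, 3): C5 above C4
  -> R3 @ bar 6 tick 0 v(2, 3): B4 above F4
  -> R4 @ bar 6 tick 0 v(0, 1): G3/A4 M2 untreated
  -> R4 @ bar 6 tick 0 v(0, 3): G3/F4 m7 untreated
  -> R3 @ bar 6 tick 1 v(2, 3): B4 above F4
  -> R3 @ bar 6 tick 2 v(2, 3): B4 above F4
  -> R3 @ bar 6 tick 3 v(2, 3): B4 above F4
  -> R2 @ bar 7 tick 0 v(0, 3): G3/F4 m7 -> A3/A4 P8 similar
  -> R3 @ bar 7 tick 0 v(2, 3): C5 above A4
  -> R8 @ bar 7 tick 0 v(0, 3): penult P8 not 3rd/6th
  -> R3 @ bar 7 tick 1 v(2, 3): C5 above A4
  -> R3 @ bar 7 tick 2 v(2, 3): C5 above A4
  -> R3 @ bar 7 tick 3 v(2, 3): C5 above A4
  -> R1 @ bar 8 tick 0 v(1, 2): F4/C5 P5 -> G4/D5 P5 similar
  -> R3 @ bar 8 tick 0 v(2, 3): D5 above B4
  -> R3 @ bar 8 tick 1 v(2, 3): D5 above B4
  -> R3 @ bar 8 tick 2 v(2, 3): D5 above B4
  -> R3 @ bar 8 tick 3 v(2, 3): D5 above B4
  -> R6 @ bar 8 tick 3 v(0, 3): closes on M3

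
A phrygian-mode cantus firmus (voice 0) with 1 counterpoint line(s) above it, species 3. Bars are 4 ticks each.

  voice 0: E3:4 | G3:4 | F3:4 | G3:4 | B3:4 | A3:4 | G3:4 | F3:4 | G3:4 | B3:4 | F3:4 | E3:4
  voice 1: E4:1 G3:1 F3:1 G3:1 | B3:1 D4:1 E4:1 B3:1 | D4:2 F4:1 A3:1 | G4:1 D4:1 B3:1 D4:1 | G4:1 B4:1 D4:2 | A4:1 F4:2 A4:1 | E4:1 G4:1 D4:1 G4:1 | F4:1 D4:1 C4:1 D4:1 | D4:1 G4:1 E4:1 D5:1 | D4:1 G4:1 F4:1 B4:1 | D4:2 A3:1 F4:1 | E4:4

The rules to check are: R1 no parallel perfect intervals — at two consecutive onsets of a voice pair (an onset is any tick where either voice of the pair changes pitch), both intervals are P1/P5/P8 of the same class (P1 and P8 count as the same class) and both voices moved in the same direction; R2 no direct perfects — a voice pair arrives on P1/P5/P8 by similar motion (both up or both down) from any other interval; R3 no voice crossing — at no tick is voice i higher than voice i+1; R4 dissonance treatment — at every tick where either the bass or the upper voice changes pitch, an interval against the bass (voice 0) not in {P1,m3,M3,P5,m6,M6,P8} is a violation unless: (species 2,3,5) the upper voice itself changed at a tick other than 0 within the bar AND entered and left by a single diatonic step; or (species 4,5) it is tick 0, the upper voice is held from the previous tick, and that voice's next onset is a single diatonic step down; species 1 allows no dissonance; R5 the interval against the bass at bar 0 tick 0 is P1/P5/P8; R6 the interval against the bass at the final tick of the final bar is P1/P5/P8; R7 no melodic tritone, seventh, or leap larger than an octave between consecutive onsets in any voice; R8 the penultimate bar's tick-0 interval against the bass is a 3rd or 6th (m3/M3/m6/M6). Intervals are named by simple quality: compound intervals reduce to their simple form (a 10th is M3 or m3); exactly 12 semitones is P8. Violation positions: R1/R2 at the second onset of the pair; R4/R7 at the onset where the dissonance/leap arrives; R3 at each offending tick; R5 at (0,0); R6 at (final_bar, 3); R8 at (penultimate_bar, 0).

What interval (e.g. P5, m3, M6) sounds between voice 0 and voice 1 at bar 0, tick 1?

m3

voice 0=E3 voice 1=G3 -> m3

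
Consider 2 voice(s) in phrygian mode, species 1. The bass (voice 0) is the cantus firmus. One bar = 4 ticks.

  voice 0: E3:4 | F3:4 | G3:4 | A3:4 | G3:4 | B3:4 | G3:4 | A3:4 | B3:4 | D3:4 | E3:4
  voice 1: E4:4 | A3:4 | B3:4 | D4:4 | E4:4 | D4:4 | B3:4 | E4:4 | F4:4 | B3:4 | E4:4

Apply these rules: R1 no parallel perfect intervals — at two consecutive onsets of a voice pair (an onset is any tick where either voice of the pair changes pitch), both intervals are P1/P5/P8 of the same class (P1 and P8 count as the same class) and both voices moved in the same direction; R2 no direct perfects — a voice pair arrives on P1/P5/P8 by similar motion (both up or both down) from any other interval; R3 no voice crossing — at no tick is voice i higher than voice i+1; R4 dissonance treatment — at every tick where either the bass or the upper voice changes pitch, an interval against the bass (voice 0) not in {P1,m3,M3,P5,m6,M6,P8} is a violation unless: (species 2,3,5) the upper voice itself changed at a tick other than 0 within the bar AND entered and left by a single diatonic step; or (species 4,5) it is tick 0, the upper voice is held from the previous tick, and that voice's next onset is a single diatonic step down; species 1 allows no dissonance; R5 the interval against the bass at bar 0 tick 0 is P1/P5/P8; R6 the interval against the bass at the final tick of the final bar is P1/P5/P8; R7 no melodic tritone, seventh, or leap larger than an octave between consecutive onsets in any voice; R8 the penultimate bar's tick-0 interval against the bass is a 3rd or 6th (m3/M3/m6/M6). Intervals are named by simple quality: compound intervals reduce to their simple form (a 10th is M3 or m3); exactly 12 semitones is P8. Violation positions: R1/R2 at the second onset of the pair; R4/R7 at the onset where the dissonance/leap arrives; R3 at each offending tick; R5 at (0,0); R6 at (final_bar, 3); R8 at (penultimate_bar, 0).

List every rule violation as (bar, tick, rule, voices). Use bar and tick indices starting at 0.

bar 0: v0=E3 v1=E4 downbeat P8
bar 1: v0=F3 v1=A3 downbeat M3
bar 2: v0=G3 v1=B3 downbeat M3
bar 3: v0=A3 v1=D4 downbeat P4
bar 4: v0=G3 v1=E4 downbeat M6
bar 5: v0=B3 v1=D4 downbeat m3
bar 6: v0=G3 v1=B3 downbeat M3
bar 7: v0=A3 v1=E4 downbeat P5
bar 8: v0=B3 v1=F4 downbeat TT
bar 9: v0=D3 v1=B3 downbeat M6
bar 10: v0=E3 v1=E4 downbeat P8
  -> R4 @ bar 3 tick 0 v(0, 1): A3/D4 P4 untreated
  -> R2 @ bar 7 tick 0 v(0, 1): G3/B3 M3 -> A3/E4 P5 similar
  -> R4 @ bar 8 tick 0 v(0, 1): B3/F4 TT untreated
  -> R7 @ bar 9 tick 0 v(1,): F4->B3 leap 6st
  -> R2 @ bar 10 tick 0 v(0, 1): D3/B3 M6 -> E3/E4 P8 similar

(3, 0, R4, (0, 1))
(7, 0, R2, (0, 1))
(8, 0, R4, (0, 1))
(9, 0, R7, (1,))
(10, 0, R2, (0, 1))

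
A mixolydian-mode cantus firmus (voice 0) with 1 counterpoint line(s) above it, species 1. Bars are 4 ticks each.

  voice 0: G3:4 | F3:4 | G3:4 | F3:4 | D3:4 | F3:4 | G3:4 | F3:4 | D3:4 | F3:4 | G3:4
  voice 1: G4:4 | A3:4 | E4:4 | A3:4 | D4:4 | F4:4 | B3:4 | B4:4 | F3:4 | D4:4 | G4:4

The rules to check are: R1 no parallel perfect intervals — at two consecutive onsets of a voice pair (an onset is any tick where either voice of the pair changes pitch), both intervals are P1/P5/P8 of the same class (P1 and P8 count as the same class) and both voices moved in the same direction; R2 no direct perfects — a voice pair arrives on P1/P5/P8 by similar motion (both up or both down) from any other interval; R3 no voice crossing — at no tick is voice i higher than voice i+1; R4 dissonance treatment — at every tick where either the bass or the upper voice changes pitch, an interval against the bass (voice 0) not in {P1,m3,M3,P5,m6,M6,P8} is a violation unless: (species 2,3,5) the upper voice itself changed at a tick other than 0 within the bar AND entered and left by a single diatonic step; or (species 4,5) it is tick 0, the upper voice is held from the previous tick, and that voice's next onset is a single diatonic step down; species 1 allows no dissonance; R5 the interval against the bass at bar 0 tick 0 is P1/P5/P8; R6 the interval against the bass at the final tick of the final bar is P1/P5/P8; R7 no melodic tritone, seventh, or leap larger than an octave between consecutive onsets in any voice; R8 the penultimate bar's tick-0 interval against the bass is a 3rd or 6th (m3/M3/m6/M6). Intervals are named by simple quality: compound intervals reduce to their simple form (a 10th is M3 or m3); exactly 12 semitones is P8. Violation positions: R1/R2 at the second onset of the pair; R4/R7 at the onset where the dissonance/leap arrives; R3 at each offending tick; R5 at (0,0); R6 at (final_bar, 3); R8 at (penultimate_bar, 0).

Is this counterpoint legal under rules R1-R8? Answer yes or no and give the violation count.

bar 0: v0=G3 v1=G4 (P8)
bar 1: v0=F3 v1=A3 (M3)
bar 2: v0=G3 v1=E4 (M6)
bar 3: v0=F3 v1=A3 (M3)
bar 4: v0=D3 v1=D4 (P8)
bar 5: v0=F3 v1=F4 (P8)
bar 6: v0=G3 v1=B3 (M3)
bar 7: v0=F3 v1=B4 (TT)
bar 8: v0=D3 v1=F3 (m3)
bar 9: v0=F3 v1=D4 (M6)
bar 10: v0=G3 v1=G4 (P8)
  R7 @ bar1.0: G4->A3 leap 10st
  R1 @ bar5.0: D3/D4 P8 -> F3/F4 P8 similar
  R7 @ bar6.0: F4->B3 leap 6st
  R4 @ bar7.0: F3/B4 TT untreated
  R7 @ bar8.0: B4->F3 leap 18st
  R2 @ bar10.0: F3/D4 M6 -> G3/G4 P8 similar

No (6 violations)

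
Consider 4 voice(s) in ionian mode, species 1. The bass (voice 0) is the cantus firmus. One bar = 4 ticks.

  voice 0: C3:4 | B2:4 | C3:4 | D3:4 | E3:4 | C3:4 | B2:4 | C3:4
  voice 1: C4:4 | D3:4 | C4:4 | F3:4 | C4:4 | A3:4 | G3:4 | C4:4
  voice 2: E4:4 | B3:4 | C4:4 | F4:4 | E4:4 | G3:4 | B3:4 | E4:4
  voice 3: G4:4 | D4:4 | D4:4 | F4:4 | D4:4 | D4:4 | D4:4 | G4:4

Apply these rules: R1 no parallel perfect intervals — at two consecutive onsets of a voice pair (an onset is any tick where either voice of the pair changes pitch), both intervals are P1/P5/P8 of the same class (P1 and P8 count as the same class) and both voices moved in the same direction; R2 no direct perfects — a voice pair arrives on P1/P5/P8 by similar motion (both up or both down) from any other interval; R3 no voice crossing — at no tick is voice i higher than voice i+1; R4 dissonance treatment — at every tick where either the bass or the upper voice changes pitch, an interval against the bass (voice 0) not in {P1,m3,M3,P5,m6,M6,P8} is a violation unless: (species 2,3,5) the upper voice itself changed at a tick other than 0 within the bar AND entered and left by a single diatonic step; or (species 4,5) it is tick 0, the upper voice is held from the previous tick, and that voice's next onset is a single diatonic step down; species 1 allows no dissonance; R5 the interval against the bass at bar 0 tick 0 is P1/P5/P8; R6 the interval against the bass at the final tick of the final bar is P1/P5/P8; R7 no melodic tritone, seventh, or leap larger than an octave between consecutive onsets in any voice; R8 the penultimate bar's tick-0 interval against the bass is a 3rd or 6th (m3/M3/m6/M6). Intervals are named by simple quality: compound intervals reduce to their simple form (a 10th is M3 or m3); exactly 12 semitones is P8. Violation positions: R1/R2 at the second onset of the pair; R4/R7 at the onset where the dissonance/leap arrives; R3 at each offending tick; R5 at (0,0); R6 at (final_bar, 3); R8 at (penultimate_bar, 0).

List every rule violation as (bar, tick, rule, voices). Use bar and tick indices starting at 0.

bar 0: v0=C3 v1=C4 v2=E4 v3=G4 downbeat P5
bar 1: v0=B2 v1=D3 v2=B3 v3=D4 downbeat m3
bar 2: v0=C3 v1=C4 v2=C4 v3=D4 downbeat M2
bar 3: v0=D3 v1=F3 v2=F4 v3=F4 downbeat m3
bar 4: v0=E3 v1=C4 v2=E4 v3=D4 downbeat m7
bar 5: v0=C3 v1=A3 v2=G3 v3=D4 downbeat M2
bar 6: v0=B2 v1=G3 v2=B3 v3=D4 downbeat m3
bar 7: v0=C3 v1=C4 v2=E4 v3=G4 downbeat P5
  -> R5 @ bar 0 tick 0 v(0, 2): opens on M3
  -> R2 @ bar 1 tick 0 v(0, 2): C3/E4 M3 -> B2/B3 P8 similar
  -> R2 @ bar 1 tick 0 v(1, 3): C4/G4 P5 -> D3/D4 P8 similar
  -> R7 @ bar 1 tick 0 v(1,): C4->D3 leap 10st
  -> R1 @ bar 2 tick 0 v(0, 2): B2/B3 P8 -> C3/C4 P8 similar
  -> R2 @ bar 2 tick 0 v(0, 1): B2/D3 m3 -> C3/C4 P8 similar
  -> R2 @ bar 2 tick 0 v(1, 2): D3/B3 M6 -> C4/C4 P1 similar
  -> R4 @ bar 2 tick 0 v(0, 3): C3/D4 M2 untreated
  -> R7 @ bar 2 tick 0 v(1,): D3->C4 leap 10st
  -> R2 @ bar 3 tick 0 v(2, 3): C4/D4 M2 -> F4/F4 P1 similar
  -> R3 @ bar 4 tick 0 v(2, 3): E4 above D4
  -> R4 @ bar 4 tick 0 v(0, 3): E3/D4 m7 untreated
  -> R3 @ bar 4 tick 1 v(2, 3): E4 above D4
  -> R3 @ bar 4 tick 2 v(2, 3): E4 above D4
  -> R3 @ bar 4 tick 3 v(2, 3): E4 above D4
  -> R2 @ bar 5 tick 0 v(0, 2): E3/E4 P8 -> C3/G3 P5 similar
  -> R3 @ bar 5 tick 0 v(1, 2): A3 above G3
  -> R4 @ bar 5 tick 0 v(0, 3): C3/D4 M2 untreated
  -> R3 @ bar 5 tick 1 v(1, 2): A3 above G3
  -> R3 @ bar 5 tick 2 v(1, 2): A3 above G3
  -> R3 @ bar 5 tick 3 v(1, 2): A3 above G3
  -> R8 @ bar 6 tick 0 v(0, 2): penult P8 not 3rd/6th
  -> R1 @ bar 7 tick 0 v(1, 3): G3/D4 P5 -> C4/G4 P5 similar
  -> R2 @ bar 7 tick 0 v(0, 1): B2/G3 m6 -> C3/C4 P8 similar
  -> R2 @ bar 7 tick 0 v(0, 3): B2/D4 m3 -> C3/G4 P5 similar
  -> R6 @ bar 7 tick 3 v(0, 2): closes on M3

(0, 0, R5, (0, 2))
(1, 0, R2, (0, 2))
(1, 0, R2, (1, 3))
(1, 0, R7, (1,))
(2, 0, R1, (0, 2))
(2, 0, R2, (0, 1))
(2, 0, R2, (1, 2))
(2, 0, R4, (0, 3))
(2, 0, R7, (1,))
(3, 0, R2, (2, 3))
(4, 0, R3, (2, 3))
(4, 0, R4, (0, 3))
(4, 1, R3, (2, 3))
(4, 2, R3, (2, 3))
(4, 3, R3, (2, 3))
(5, 0, R2, (0, 2))
(5, 0, R3, (1, 2))
(5, 0, R4, (0, 3))
(5, 1, R3, (1, 2))
(5, 2, R3, (1, 2))
(5, 3, R3, (1, 2))
(6, 0, R8, (0, 2))
(7, 0, R1, (1, 3))
(7, 0, R2, (0, 1))
(7, 0, R2, (0, 3))
(7, 3, R6, (0, 2))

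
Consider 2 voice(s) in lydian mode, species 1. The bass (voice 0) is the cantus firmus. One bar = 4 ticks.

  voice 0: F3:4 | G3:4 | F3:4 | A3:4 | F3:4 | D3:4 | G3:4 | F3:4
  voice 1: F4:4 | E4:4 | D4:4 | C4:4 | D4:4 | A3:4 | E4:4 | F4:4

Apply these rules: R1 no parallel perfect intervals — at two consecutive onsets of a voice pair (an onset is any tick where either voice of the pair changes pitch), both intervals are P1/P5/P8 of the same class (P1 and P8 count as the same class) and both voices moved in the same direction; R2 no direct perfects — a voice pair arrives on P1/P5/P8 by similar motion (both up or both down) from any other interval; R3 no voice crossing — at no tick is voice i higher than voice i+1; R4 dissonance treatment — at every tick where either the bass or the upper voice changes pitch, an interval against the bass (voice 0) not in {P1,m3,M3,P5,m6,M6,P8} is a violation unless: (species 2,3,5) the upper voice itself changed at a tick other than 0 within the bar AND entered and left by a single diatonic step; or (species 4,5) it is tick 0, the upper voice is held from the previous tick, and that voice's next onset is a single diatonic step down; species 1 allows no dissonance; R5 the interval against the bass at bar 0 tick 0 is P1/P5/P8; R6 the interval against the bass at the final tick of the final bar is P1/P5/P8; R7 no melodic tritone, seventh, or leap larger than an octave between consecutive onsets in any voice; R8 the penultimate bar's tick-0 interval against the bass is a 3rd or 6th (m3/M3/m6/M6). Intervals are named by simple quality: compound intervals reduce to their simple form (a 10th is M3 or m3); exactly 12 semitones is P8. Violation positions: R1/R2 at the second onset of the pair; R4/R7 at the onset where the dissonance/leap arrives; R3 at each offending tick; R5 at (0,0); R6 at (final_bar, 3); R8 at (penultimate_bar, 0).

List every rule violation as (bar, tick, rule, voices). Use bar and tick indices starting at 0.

(5, 0, R2, (0, 1))

bar 0: v0=F3 v1=F4 downbeat P8
bar 1: v0=G3 v1=E4 downbeat M6
bar 2: v0=F3 v1=D4 downbeat M6
bar 3: v0=A3 v1=C4 downbeat m3
bar 4: v0=F3 v1=D4 downbeat M6
bar 5: v0=D3 v1=A3 downbeat P5
bar 6: v0=G3 v1=E4 downbeat M6
bar 7: v0=F3 v1=F4 downbeat P8
  -> R2 @ bar 5 tick 0 v(0, 1): F3/D4 M6 -> D3/A3 P5 similar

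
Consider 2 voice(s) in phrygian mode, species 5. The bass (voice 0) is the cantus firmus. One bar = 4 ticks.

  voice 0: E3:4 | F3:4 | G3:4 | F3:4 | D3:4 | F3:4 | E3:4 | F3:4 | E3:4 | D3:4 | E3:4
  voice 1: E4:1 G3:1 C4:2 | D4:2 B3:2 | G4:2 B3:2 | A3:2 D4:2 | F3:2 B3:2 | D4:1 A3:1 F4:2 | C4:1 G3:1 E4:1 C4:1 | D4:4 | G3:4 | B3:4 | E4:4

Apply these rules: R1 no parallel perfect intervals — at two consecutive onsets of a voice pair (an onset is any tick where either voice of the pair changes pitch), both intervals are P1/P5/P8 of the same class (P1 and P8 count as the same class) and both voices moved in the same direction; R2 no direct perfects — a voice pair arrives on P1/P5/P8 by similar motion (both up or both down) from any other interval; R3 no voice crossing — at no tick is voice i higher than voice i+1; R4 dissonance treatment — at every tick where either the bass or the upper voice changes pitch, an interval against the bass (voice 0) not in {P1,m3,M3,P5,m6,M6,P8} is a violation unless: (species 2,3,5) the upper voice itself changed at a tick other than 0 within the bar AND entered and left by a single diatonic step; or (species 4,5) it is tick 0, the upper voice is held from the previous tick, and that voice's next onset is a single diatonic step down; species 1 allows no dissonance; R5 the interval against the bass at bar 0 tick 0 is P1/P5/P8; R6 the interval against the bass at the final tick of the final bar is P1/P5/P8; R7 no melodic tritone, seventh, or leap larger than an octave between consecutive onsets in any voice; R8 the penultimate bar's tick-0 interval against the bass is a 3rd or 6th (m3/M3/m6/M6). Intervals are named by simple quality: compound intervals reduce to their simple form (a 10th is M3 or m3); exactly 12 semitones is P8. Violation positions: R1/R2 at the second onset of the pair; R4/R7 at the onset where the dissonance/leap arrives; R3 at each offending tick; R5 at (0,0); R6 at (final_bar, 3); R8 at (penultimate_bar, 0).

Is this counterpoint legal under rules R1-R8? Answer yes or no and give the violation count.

bar 0: v0=E3 v1=E4 (P8)
bar 1: v0=F3 v1=D4 (M6)
bar 2: v0=G3 v1=G4 (P8)
bar 3: v0=F3 v1=A3 (M3)
bar 4: v0=D3 v1=F3 (m3)
bar 5: v0=F3 v1=D4 (M6)
bar 6: v0=E3 v1=C4 (m6)
bar 7: v0=F3 v1=D4 (M6)
bar 8: v0=E3 v1=G3 (m3)
bar 9: v0=D3 v1=B3 (M6)
bar 10: v0=E3 v1=E4 (P8)
  R4 @ bar1.2: F3/B3 TT untreated
  R2 @ bar2.0: F3/B3 TT -> G3/G4 P8 similar
  R7 @ bar4.2: F3->B3 leap 6st
  R2 @ bar10.0: D3/B3 M6 -> E3/E4 P8 similar

No (4 violations)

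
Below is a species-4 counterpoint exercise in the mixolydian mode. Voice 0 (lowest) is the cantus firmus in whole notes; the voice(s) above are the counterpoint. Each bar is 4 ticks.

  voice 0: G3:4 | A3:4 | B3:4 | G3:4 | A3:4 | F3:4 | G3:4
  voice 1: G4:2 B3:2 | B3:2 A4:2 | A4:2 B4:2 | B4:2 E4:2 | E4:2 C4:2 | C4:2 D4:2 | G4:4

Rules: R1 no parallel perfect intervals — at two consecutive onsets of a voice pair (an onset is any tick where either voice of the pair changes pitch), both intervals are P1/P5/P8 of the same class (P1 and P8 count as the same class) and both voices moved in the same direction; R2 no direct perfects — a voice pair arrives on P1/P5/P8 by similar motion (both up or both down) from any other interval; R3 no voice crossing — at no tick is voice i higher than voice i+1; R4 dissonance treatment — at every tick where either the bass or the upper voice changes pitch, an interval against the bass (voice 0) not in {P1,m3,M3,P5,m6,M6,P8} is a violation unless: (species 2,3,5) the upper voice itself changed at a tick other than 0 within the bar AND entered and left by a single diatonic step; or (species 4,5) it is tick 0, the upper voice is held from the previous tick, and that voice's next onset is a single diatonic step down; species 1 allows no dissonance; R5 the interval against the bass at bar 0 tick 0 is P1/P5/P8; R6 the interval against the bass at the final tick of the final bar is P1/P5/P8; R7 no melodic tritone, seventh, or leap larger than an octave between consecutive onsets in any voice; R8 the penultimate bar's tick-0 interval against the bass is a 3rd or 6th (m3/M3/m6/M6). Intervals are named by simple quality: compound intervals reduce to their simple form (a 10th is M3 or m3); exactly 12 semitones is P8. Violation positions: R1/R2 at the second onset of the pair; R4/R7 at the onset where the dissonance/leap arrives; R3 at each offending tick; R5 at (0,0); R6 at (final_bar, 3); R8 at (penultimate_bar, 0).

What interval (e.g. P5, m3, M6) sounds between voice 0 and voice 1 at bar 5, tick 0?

voice 0=F3 voice 1=C4 -> P5

P5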